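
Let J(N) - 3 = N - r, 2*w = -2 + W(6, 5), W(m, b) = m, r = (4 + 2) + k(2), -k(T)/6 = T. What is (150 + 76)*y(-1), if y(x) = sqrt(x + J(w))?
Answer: 226*sqrt(10) ≈ 714.67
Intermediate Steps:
k(T) = -6*T
r = -6 (r = (4 + 2) - 6*2 = 6 - 12 = -6)
w = 2 (w = (-2 + 6)/2 = (1/2)*4 = 2)
J(N) = 9 + N (J(N) = 3 + (N - 1*(-6)) = 3 + (N + 6) = 3 + (6 + N) = 9 + N)
y(x) = sqrt(11 + x) (y(x) = sqrt(x + (9 + 2)) = sqrt(x + 11) = sqrt(11 + x))
(150 + 76)*y(-1) = (150 + 76)*sqrt(11 - 1) = 226*sqrt(10)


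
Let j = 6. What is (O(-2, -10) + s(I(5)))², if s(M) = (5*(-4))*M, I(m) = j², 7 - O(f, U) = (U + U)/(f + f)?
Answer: 515524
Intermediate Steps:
O(f, U) = 7 - U/f (O(f, U) = 7 - (U + U)/(f + f) = 7 - 2*U/(2*f) = 7 - 2*U*1/(2*f) = 7 - U/f)
I(m) = 36 (I(m) = 6² = 36)
s(M) = -20*M
(O(-2, -10) + s(I(5)))² = ((7 - 1*(-10)/(-2)) - 20*36)² = ((7 - 1*(-10)*(-½)) - 720)² = ((7 - 5) - 720)² = (2 - 720)² = (-718)² = 515524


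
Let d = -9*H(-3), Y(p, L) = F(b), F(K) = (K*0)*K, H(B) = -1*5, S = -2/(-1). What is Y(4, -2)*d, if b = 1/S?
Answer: 0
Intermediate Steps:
S = 2 (S = -2*(-1) = 2)
H(B) = -5
b = ½ (b = 1/2 = ½ ≈ 0.50000)
F(K) = 0 (F(K) = 0*K = 0)
Y(p, L) = 0
d = 45 (d = -9*(-5) = 45)
Y(4, -2)*d = 0*45 = 0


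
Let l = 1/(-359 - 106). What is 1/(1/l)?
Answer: -1/465 ≈ -0.0021505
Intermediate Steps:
l = -1/465 (l = 1/(-465) = -1/465 ≈ -0.0021505)
1/(1/l) = 1/(1/(-1/465)) = 1/(-465) = -1/465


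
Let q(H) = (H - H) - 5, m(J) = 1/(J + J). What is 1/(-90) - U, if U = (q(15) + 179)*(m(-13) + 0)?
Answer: 7817/1170 ≈ 6.6812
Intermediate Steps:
m(J) = 1/(2*J)
q(H) = -5 (q(H) = 0 - 5 = -5)
U = -87/13 (U = (-5 + 179)*((½)/(-13) + 0) = 174*((½)*(-1/13) + 0) = 174*(-1/26 + 0) = 174*(-1/26) = -87/13 ≈ -6.6923)
1/(-90) - U = 1/(-90) - 1*(-87/13) = -1/90 + 87/13 = 7817/1170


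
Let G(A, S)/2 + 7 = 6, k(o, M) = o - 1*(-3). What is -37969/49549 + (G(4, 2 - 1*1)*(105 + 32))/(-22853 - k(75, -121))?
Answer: -857090713/1136208119 ≈ -0.75434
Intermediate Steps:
k(o, M) = 3 + o (k(o, M) = o + 3 = 3 + o)
G(A, S) = -2 (G(A, S) = -14 + 2*6 = -14 + 12 = -2)
-37969/49549 + (G(4, 2 - 1*1)*(105 + 32))/(-22853 - k(75, -121)) = -37969/49549 + (-2*(105 + 32))/(-22853 - (3 + 75)) = -37969*1/49549 + (-2*137)/(-22853 - 1*78) = -37969/49549 - 274/(-22853 - 78) = -37969/49549 - 274/(-22931) = -37969/49549 - 274*(-1/22931) = -37969/49549 + 274/22931 = -857090713/1136208119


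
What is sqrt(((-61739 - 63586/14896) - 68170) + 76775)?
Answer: 5*I*sqrt(601576214)/532 ≈ 230.52*I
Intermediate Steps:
sqrt(((-61739 - 63586/14896) - 68170) + 76775) = sqrt(((-61739 - 63586*1/14896) - 68170) + 76775) = sqrt(((-61739 - 31793/7448) - 68170) + 76775) = sqrt((-459863865/7448 - 68170) + 76775) = sqrt(-967594025/7448 + 76775) = sqrt(-395773825/7448) = 5*I*sqrt(601576214)/532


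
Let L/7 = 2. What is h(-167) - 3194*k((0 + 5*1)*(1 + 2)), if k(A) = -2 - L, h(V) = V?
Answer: 50937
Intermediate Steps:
L = 14 (L = 7*2 = 14)
k(A) = -16 (k(A) = -2 - 1*14 = -2 - 14 = -16)
h(-167) - 3194*k((0 + 5*1)*(1 + 2)) = -167 - 3194*(-16) = -167 - 1*(-51104) = -167 + 51104 = 50937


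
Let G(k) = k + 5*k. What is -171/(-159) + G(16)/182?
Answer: 7731/4823 ≈ 1.6029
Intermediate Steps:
G(k) = 6*k
-171/(-159) + G(16)/182 = -171/(-159) + (6*16)/182 = -171*(-1/159) + 96*(1/182) = 57/53 + 48/91 = 7731/4823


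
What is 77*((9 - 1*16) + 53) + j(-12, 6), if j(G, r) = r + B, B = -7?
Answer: 3541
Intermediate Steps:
j(G, r) = -7 + r (j(G, r) = r - 7 = -7 + r)
77*((9 - 1*16) + 53) + j(-12, 6) = 77*((9 - 1*16) + 53) + (-7 + 6) = 77*((9 - 16) + 53) - 1 = 77*(-7 + 53) - 1 = 77*46 - 1 = 3542 - 1 = 3541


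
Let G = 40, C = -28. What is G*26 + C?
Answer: 1012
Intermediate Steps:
G*26 + C = 40*26 - 28 = 1040 - 28 = 1012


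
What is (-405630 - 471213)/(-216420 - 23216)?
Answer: 876843/239636 ≈ 3.6591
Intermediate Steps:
(-405630 - 471213)/(-216420 - 23216) = -876843/(-239636) = -876843*(-1/239636) = 876843/239636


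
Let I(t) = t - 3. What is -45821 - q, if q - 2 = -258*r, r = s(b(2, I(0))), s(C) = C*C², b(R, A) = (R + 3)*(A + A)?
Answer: -7011823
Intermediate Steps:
I(t) = -3 + t
b(R, A) = 2*A*(3 + R) (b(R, A) = (3 + R)*(2*A) = 2*A*(3 + R))
s(C) = C³
r = -27000 (r = (2*(-3 + 0)*(3 + 2))³ = (2*(-3)*5)³ = (-30)³ = -27000)
q = 6966002 (q = 2 - 258*(-27000) = 2 + 6966000 = 6966002)
-45821 - q = -45821 - 1*6966002 = -45821 - 6966002 = -7011823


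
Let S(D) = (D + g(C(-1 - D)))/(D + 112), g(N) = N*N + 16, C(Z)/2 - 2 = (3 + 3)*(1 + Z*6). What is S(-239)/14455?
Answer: -294190881/1835785 ≈ -160.25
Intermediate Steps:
C(Z) = 16 + 72*Z (C(Z) = 4 + 2*((3 + 3)*(1 + Z*6)) = 4 + 2*(6*(1 + 6*Z)) = 4 + 2*(6 + 36*Z) = 4 + (12 + 72*Z) = 16 + 72*Z)
g(N) = 16 + N² (g(N) = N² + 16 = 16 + N²)
S(D) = (16 + D + (-56 - 72*D)²)/(112 + D) (S(D) = (D + (16 + (16 + 72*(-1 - D))²))/(D + 112) = (D + (16 + (16 + (-72 - 72*D))²))/(112 + D) = (D + (16 + (-56 - 72*D)²))/(112 + D) = (16 + D + (-56 - 72*D)²)/(112 + D))
S(-239)/14455 = ((3152 + 5184*(-239)² + 8065*(-239))/(112 - 239))/14455 = ((3152 + 5184*57121 - 1927535)/(-127))*(1/14455) = -(3152 + 296115264 - 1927535)/127*(1/14455) = -1/127*294190881*(1/14455) = -294190881/127*1/14455 = -294190881/1835785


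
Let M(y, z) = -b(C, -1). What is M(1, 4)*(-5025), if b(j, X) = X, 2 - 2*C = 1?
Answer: -5025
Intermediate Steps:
C = ½ (C = 1 - ½*1 = 1 - ½ = ½ ≈ 0.50000)
M(y, z) = 1 (M(y, z) = -1*(-1) = 1)
M(1, 4)*(-5025) = 1*(-5025) = -5025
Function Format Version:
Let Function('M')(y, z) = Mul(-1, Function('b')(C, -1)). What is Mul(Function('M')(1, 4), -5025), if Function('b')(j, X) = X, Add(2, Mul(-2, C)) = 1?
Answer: -5025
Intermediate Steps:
C = Rational(1, 2) (C = Add(1, Mul(Rational(-1, 2), 1)) = Add(1, Rational(-1, 2)) = Rational(1, 2) ≈ 0.50000)
Function('M')(y, z) = 1 (Function('M')(y, z) = Mul(-1, -1) = 1)
Mul(Function('M')(1, 4), -5025) = Mul(1, -5025) = -5025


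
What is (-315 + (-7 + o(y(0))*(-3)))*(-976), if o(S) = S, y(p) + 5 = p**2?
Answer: 299632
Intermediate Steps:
y(p) = -5 + p**2
(-315 + (-7 + o(y(0))*(-3)))*(-976) = (-315 + (-7 + (-5 + 0**2)*(-3)))*(-976) = (-315 + (-7 + (-5 + 0)*(-3)))*(-976) = (-315 + (-7 - 5*(-3)))*(-976) = (-315 + (-7 + 15))*(-976) = (-315 + 8)*(-976) = -307*(-976) = 299632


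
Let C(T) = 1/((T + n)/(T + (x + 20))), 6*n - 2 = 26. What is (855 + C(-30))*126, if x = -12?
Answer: 2048949/19 ≈ 1.0784e+5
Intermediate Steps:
n = 14/3 (n = ⅓ + (⅙)*26 = ⅓ + 13/3 = 14/3 ≈ 4.6667)
C(T) = (8 + T)/(14/3 + T) (C(T) = 1/((T + 14/3)/(T + (-12 + 20))) = 1/((14/3 + T)/(T + 8)) = 1/((14/3 + T)/(8 + T)) = (8 + T)/(14/3 + T))
(855 + C(-30))*126 = (855 + 3*(8 - 30)/(14 + 3*(-30)))*126 = (855 + 3*(-22)/(14 - 90))*126 = (855 + 3*(-22)/(-76))*126 = (855 + 3*(-1/76)*(-22))*126 = (855 + 33/38)*126 = (32523/38)*126 = 2048949/19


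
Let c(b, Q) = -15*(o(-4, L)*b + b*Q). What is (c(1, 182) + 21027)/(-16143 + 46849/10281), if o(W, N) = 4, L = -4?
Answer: -187494597/165919334 ≈ -1.1300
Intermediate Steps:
c(b, Q) = -60*b - 15*Q*b (c(b, Q) = -15*(4*b + b*Q) = -15*(4*b + Q*b) = -60*b - 15*Q*b)
(c(1, 182) + 21027)/(-16143 + 46849/10281) = (-15*1*(4 + 182) + 21027)/(-16143 + 46849/10281) = (-15*1*186 + 21027)/(-16143 + 46849*(1/10281)) = (-2790 + 21027)/(-16143 + 46849/10281) = 18237/(-165919334/10281) = 18237*(-10281/165919334) = -187494597/165919334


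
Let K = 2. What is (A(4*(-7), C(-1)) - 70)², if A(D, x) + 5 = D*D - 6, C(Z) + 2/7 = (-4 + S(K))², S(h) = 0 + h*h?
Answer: 494209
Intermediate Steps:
S(h) = h² (S(h) = 0 + h² = h²)
C(Z) = -2/7 (C(Z) = -2/7 + (-4 + 2²)² = -2/7 + (-4 + 4)² = -2/7 + 0² = -2/7 + 0 = -2/7)
A(D, x) = -11 + D² (A(D, x) = -5 + (D*D - 6) = -5 + (D² - 6) = -5 + (-6 + D²) = -11 + D²)
(A(4*(-7), C(-1)) - 70)² = ((-11 + (4*(-7))²) - 70)² = ((-11 + (-28)²) - 70)² = ((-11 + 784) - 70)² = (773 - 70)² = 703² = 494209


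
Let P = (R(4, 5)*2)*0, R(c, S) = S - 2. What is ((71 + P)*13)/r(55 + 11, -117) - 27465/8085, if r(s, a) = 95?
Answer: 323552/51205 ≈ 6.3188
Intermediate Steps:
R(c, S) = -2 + S
P = 0 (P = ((-2 + 5)*2)*0 = (3*2)*0 = 6*0 = 0)
((71 + P)*13)/r(55 + 11, -117) - 27465/8085 = ((71 + 0)*13)/95 - 27465/8085 = (71*13)*(1/95) - 27465*1/8085 = 923*(1/95) - 1831/539 = 923/95 - 1831/539 = 323552/51205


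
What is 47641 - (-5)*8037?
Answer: 87826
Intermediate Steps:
47641 - (-5)*8037 = 47641 - 1*(-40185) = 47641 + 40185 = 87826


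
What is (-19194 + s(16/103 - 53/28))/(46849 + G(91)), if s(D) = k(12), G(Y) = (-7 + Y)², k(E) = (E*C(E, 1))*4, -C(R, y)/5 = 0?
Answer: -19194/53905 ≈ -0.35607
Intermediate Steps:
C(R, y) = 0 (C(R, y) = -5*0 = 0)
k(E) = 0 (k(E) = (E*0)*4 = 0*4 = 0)
s(D) = 0
(-19194 + s(16/103 - 53/28))/(46849 + G(91)) = (-19194 + 0)/(46849 + (-7 + 91)²) = -19194/(46849 + 84²) = -19194/(46849 + 7056) = -19194/53905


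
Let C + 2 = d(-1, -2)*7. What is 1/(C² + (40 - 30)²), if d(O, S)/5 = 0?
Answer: 1/104 ≈ 0.0096154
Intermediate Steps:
d(O, S) = 0 (d(O, S) = 5*0 = 0)
C = -2 (C = -2 + 0*7 = -2 + 0 = -2)
1/(C² + (40 - 30)²) = 1/((-2)² + (40 - 30)²) = 1/(4 + 10²) = 1/(4 + 100) = 1/104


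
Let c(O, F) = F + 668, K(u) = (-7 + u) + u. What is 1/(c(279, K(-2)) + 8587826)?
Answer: 1/8588483 ≈ 1.1643e-7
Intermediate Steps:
K(u) = -7 + 2*u
c(O, F) = 668 + F
1/(c(279, K(-2)) + 8587826) = 1/((668 + (-7 + 2*(-2))) + 8587826) = 1/((668 + (-7 - 4)) + 8587826) = 1/((668 - 11) + 8587826) = 1/(657 + 8587826) = 1/8588483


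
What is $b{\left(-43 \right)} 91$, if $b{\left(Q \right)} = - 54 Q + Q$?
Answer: $207389$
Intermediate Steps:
$b{\left(Q \right)} = - 53 Q$
$b{\left(-43 \right)} 91 = \left(-53\right) \left(-43\right) 91 = 2279 \cdot 91 = 207389$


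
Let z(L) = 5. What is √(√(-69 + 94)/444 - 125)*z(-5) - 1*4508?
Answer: -4508 + 5*I*√6159945/222 ≈ -4508.0 + 55.899*I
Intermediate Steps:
√(√(-69 + 94)/444 - 125)*z(-5) - 1*4508 = √(√(-69 + 94)/444 - 125)*5 - 1*4508 = √(√25*(1/444) - 125)*5 - 4508 = √(5*(1/444) - 125)*5 - 4508 = √(5/444 - 125)*5 - 4508 = √(-55495/444)*5 - 4508 = (I*√6159945/222)*5 - 4508 = 5*I*√6159945/222 - 4508 = -4508 + 5*I*√6159945/222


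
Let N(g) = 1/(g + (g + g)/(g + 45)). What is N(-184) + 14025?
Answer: 353542061/25208 ≈ 14025.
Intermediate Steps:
N(g) = 1/(g + 2*g/(45 + g)) (N(g) = 1/(g + (2*g)/(45 + g)) = 1/(g + 2*g/(45 + g)))
N(-184) + 14025 = (45 - 184)/((-184)*(47 - 184)) + 14025 = -1/184*(-139)/(-137) + 14025 = -1/184*(-1/137)*(-139) + 14025 = -139/25208 + 14025 = 353542061/25208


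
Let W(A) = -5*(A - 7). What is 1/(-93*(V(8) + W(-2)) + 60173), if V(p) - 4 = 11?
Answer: 1/54593 ≈ 1.8317e-5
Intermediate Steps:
V(p) = 15 (V(p) = 4 + 11 = 15)
W(A) = 35 - 5*A (W(A) = -5*(-7 + A) = 35 - 5*A)
1/(-93*(V(8) + W(-2)) + 60173) = 1/(-93*(15 + (35 - 5*(-2))) + 60173) = 1/(-93*(15 + (35 + 10)) + 60173) = 1/(-93*(15 + 45) + 60173) = 1/(-93*60 + 60173) = 1/(-5580 + 60173) = 1/54593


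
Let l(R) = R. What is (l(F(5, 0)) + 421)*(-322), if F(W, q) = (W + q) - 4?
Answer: -135884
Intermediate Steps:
F(W, q) = -4 + W + q
(l(F(5, 0)) + 421)*(-322) = ((-4 + 5 + 0) + 421)*(-322) = (1 + 421)*(-322) = 422*(-322) = -135884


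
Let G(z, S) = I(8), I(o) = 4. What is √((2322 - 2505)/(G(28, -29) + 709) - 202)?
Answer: I*√102821017/713 ≈ 14.222*I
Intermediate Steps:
G(z, S) = 4
√((2322 - 2505)/(G(28, -29) + 709) - 202) = √((2322 - 2505)/(4 + 709) - 202) = √(-183/713 - 202) = √(-144209/713) = I*√102821017/713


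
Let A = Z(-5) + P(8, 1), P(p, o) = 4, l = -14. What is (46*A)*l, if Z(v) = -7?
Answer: 1932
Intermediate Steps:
A = -3 (A = -7 + 4 = -3)
(46*A)*l = (46*(-3))*(-14) = -138*(-14) = 1932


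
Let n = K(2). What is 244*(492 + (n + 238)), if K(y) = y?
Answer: 178608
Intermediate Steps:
n = 2
244*(492 + (n + 238)) = 244*(492 + (2 + 238)) = 244*(492 + 240) = 244*732 = 178608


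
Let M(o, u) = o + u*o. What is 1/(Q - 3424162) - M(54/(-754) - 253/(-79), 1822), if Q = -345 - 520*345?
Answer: -612632129673111/107335162181 ≈ -5707.7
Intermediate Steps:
M(o, u) = o + o*u
Q = -179745 (Q = -345 - 179400 = -179745)
1/(Q - 3424162) - M(54/(-754) - 253/(-79), 1822) = 1/(-179745 - 3424162) - (54/(-754) - 253/(-79))*(1 + 1822) = 1/(-3603907) - (54*(-1/754) - 253*(-1/79))*1823 = -1/3603907 - (-27/377 + 253/79)*1823 = -1/3603907 - 93248*1823/29783 = -1/3603907 - 1*169991104/29783 = -1/3603907 - 169991104/29783 = -612632129673111/107335162181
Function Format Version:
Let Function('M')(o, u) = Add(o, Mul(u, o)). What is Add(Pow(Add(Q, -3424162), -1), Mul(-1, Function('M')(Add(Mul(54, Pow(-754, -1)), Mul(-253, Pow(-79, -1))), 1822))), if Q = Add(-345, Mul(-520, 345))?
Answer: Rational(-612632129673111, 107335162181) ≈ -5707.7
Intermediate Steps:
Function('M')(o, u) = Add(o, Mul(o, u))
Q = -179745 (Q = Add(-345, -179400) = -179745)
Add(Pow(Add(Q, -3424162), -1), Mul(-1, Function('M')(Add(Mul(54, Pow(-754, -1)), Mul(-253, Pow(-79, -1))), 1822))) = Add(Pow(Add(-179745, -3424162), -1), Mul(-1, Mul(Add(Mul(54, Pow(-754, -1)), Mul(-253, Pow(-79, -1))), Add(1, 1822)))) = Add(Pow(-3603907, -1), Mul(-1, Mul(Add(Mul(54, Rational(-1, 754)), Mul(-253, Rational(-1, 79))), 1823))) = Add(Rational(-1, 3603907), Mul(-1, Mul(Add(Rational(-27, 377), Rational(253, 79)), 1823))) = Add(Rational(-1, 3603907), Mul(-1, Mul(Rational(93248, 29783), 1823))) = Add(Rational(-1, 3603907), Mul(-1, Rational(169991104, 29783))) = Add(Rational(-1, 3603907), Rational(-169991104, 29783)) = Rational(-612632129673111, 107335162181)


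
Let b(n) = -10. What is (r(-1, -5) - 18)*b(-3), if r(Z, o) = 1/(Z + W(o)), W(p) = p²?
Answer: 2155/12 ≈ 179.58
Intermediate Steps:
r(Z, o) = 1/(Z + o²)
(r(-1, -5) - 18)*b(-3) = (1/(-1 + (-5)²) - 18)*(-10) = (1/(-1 + 25) - 18)*(-10) = (1/24 - 18)*(-10) = -431/24*(-10) = 2155/12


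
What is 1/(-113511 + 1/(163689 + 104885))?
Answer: -268574/30486103313 ≈ -8.8097e-6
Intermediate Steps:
1/(-113511 + 1/(163689 + 104885)) = 1/(-113511 + 1/268574) = 1/(-30486103313/268574) = -268574/30486103313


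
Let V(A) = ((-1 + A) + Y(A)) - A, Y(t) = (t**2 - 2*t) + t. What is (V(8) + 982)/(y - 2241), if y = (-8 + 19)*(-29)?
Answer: -1037/2560 ≈ -0.40508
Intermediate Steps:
Y(t) = t**2 - t
y = -319 (y = 11*(-29) = -319)
V(A) = -1 + A*(-1 + A) (V(A) = ((-1 + A) + A*(-1 + A)) - A = (-1 + A + A*(-1 + A)) - A = -1 + A*(-1 + A))
(V(8) + 982)/(y - 2241) = ((-1 + 8*(-1 + 8)) + 982)/(-319 - 2241) = ((-1 + 8*7) + 982)/(-2560) = ((-1 + 56) + 982)*(-1/2560) = (55 + 982)*(-1/2560) = 1037*(-1/2560) = -1037/2560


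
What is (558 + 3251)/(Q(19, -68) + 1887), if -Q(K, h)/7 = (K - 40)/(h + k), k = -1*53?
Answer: 460889/228180 ≈ 2.0198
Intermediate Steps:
k = -53
Q(K, h) = -7*(-40 + K)/(-53 + h) (Q(K, h) = -7*(K - 40)/(h - 53) = -7*(-40 + K)/(-53 + h))
(558 + 3251)/(Q(19, -68) + 1887) = (558 + 3251)/(7*(40 - 1*19)/(-53 - 68) + 1887) = 3809/(7*(40 - 19)/(-121) + 1887) = 3809/(7*(-1/121)*21 + 1887) = 3809/(-147/121 + 1887) = 3809/(228180/121) = 3809*(121/228180) = 460889/228180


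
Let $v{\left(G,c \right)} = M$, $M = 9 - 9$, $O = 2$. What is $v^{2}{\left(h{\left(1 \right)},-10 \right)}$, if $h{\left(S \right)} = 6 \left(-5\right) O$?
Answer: $0$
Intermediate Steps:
$h{\left(S \right)} = -60$ ($h{\left(S \right)} = 6 \left(-5\right) 2 = \left(-30\right) 2 = -60$)
$M = 0$ ($M = 9 - 9 = 0$)
$v{\left(G,c \right)} = 0$
$v^{2}{\left(h{\left(1 \right)},-10 \right)} = 0^{2} = 0$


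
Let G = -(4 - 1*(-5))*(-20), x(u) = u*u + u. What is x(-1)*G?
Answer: 0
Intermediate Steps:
x(u) = u + u² (x(u) = u² + u = u + u²)
G = 180 (G = -(4 + 5)*(-20) = -1*9*(-20) = -9*(-20) = 180)
x(-1)*G = -(1 - 1)*180 = -1*0*180 = 0*180 = 0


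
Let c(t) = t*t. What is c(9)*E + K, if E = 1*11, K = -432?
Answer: 459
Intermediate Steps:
c(t) = t²
E = 11
c(9)*E + K = 9²*11 - 432 = 81*11 - 432 = 891 - 432 = 459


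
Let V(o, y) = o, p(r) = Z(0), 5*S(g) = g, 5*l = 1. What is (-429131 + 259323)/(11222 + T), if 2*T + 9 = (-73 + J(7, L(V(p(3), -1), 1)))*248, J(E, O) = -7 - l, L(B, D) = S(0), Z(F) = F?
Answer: -1698080/12727 ≈ -133.42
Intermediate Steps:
l = ⅕ (l = (⅕)*1 = ⅕ ≈ 0.20000)
S(g) = g/5
p(r) = 0
L(B, D) = 0 (L(B, D) = (⅕)*0 = 0)
J(E, O) = -36/5 (J(E, O) = -7 - 1*⅕ = -7 - ⅕ = -36/5)
T = -99493/10 (T = -9/2 + ((-73 - 36/5)*248)/2 = -9/2 + (-401/5*248)/2 = -9/2 + (½)*(-99448/5) = -9/2 - 49724/5 = -99493/10 ≈ -9949.3)
(-429131 + 259323)/(11222 + T) = (-429131 + 259323)/(11222 - 99493/10) = -169808/12727/10 = -169808*10/12727 = -1698080/12727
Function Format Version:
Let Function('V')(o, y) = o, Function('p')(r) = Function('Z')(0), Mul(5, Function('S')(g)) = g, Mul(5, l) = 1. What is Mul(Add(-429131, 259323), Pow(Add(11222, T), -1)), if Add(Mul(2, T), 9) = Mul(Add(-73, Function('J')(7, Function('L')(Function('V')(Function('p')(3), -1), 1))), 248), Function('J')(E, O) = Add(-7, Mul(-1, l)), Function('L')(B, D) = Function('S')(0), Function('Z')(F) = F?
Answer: Rational(-1698080, 12727) ≈ -133.42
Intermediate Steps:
l = Rational(1, 5) (l = Mul(Rational(1, 5), 1) = Rational(1, 5) ≈ 0.20000)
Function('S')(g) = Mul(Rational(1, 5), g)
Function('p')(r) = 0
Function('L')(B, D) = 0 (Function('L')(B, D) = Mul(Rational(1, 5), 0) = 0)
Function('J')(E, O) = Rational(-36, 5) (Function('J')(E, O) = Add(-7, Mul(-1, Rational(1, 5))) = Add(-7, Rational(-1, 5)) = Rational(-36, 5))
T = Rational(-99493, 10) (T = Add(Rational(-9, 2), Mul(Rational(1, 2), Mul(Add(-73, Rational(-36, 5)), 248))) = Add(Rational(-9, 2), Mul(Rational(1, 2), Mul(Rational(-401, 5), 248))) = Add(Rational(-9, 2), Mul(Rational(1, 2), Rational(-99448, 5))) = Add(Rational(-9, 2), Rational(-49724, 5)) = Rational(-99493, 10) ≈ -9949.3)
Mul(Add(-429131, 259323), Pow(Add(11222, T), -1)) = Mul(Add(-429131, 259323), Pow(Add(11222, Rational(-99493, 10)), -1)) = Mul(-169808, Pow(Rational(12727, 10), -1)) = Mul(-169808, Rational(10, 12727)) = Rational(-1698080, 12727)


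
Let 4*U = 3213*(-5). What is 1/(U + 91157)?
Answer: 4/348563 ≈ 1.1476e-5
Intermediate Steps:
U = -16065/4 (U = (3213*(-5))/4 = (¼)*(-16065) = -16065/4 ≈ -4016.3)
1/(U + 91157) = 1/(-16065/4 + 91157) = 1/(348563/4) = 4/348563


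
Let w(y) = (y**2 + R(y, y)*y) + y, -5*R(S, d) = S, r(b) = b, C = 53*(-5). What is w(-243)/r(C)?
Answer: -234981/1325 ≈ -177.34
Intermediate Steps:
C = -265
R(S, d) = -S/5
w(y) = y + 4*y**2/5 (w(y) = (y**2 + (-y/5)*y) + y = (y**2 - y**2/5) + y = 4*y**2/5 + y = y + 4*y**2/5)
w(-243)/r(C) = ((1/5)*(-243)*(5 + 4*(-243)))/(-265) = ((1/5)*(-243)*(5 - 972))*(-1/265) = ((1/5)*(-243)*(-967))*(-1/265) = (234981/5)*(-1/265) = -234981/1325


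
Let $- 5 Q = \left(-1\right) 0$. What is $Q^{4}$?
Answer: $0$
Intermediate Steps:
$Q = 0$ ($Q = - \frac{\left(-1\right) 0}{5} = \left(- \frac{1}{5}\right) 0 = 0$)
$Q^{4} = 0^{4} = 0$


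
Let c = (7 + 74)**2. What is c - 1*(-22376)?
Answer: 28937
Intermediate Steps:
c = 6561 (c = 81**2 = 6561)
c - 1*(-22376) = 6561 - 1*(-22376) = 6561 + 22376 = 28937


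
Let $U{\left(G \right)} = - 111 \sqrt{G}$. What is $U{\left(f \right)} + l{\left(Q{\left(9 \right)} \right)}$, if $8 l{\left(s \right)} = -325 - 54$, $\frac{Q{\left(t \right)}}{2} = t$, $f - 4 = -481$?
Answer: $- \frac{379}{8} - 333 i \sqrt{53} \approx -47.375 - 2424.3 i$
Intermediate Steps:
$f = -477$ ($f = 4 - 481 = -477$)
$Q{\left(t \right)} = 2 t$
$l{\left(s \right)} = - \frac{379}{8}$ ($l{\left(s \right)} = \frac{-325 - 54}{8} = \frac{1}{8} \left(-379\right) = - \frac{379}{8}$)
$U{\left(f \right)} + l{\left(Q{\left(9 \right)} \right)} = - 111 \sqrt{-477} - \frac{379}{8} = - 111 \cdot 3 i \sqrt{53} - \frac{379}{8} = - 333 i \sqrt{53} - \frac{379}{8} = - \frac{379}{8} - 333 i \sqrt{53}$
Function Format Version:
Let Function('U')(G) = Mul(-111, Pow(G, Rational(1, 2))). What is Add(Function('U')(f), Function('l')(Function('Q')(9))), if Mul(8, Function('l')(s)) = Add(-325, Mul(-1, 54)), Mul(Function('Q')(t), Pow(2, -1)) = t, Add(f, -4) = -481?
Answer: Add(Rational(-379, 8), Mul(-333, I, Pow(53, Rational(1, 2)))) ≈ Add(-47.375, Mul(-2424.3, I))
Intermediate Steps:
f = -477 (f = Add(4, -481) = -477)
Function('Q')(t) = Mul(2, t)
Function('l')(s) = Rational(-379, 8) (Function('l')(s) = Mul(Rational(1, 8), Add(-325, Mul(-1, 54))) = Mul(Rational(1, 8), Add(-325, -54)) = Mul(Rational(1, 8), -379) = Rational(-379, 8))
Add(Function('U')(f), Function('l')(Function('Q')(9))) = Add(Mul(-111, Pow(-477, Rational(1, 2))), Rational(-379, 8)) = Add(Mul(-111, Mul(3, I, Pow(53, Rational(1, 2)))), Rational(-379, 8)) = Add(Mul(-333, I, Pow(53, Rational(1, 2))), Rational(-379, 8)) = Add(Rational(-379, 8), Mul(-333, I, Pow(53, Rational(1, 2))))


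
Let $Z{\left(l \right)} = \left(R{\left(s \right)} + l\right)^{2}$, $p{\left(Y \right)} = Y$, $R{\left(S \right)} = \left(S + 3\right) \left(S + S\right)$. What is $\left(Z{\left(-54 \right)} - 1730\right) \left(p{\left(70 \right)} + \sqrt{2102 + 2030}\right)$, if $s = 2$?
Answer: $-40180 - 1148 \sqrt{1033} \approx -77077.0$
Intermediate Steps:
$R{\left(S \right)} = 2 S \left(3 + S\right)$ ($R{\left(S \right)} = \left(3 + S\right) 2 S = 2 S \left(3 + S\right)$)
$Z{\left(l \right)} = \left(20 + l\right)^{2}$ ($Z{\left(l \right)} = \left(2 \cdot 2 \left(3 + 2\right) + l\right)^{2} = \left(2 \cdot 2 \cdot 5 + l\right)^{2} = \left(20 + l\right)^{2}$)
$\left(Z{\left(-54 \right)} - 1730\right) \left(p{\left(70 \right)} + \sqrt{2102 + 2030}\right) = \left(\left(20 - 54\right)^{2} - 1730\right) \left(70 + \sqrt{2102 + 2030}\right) = \left(\left(-34\right)^{2} - 1730\right) \left(70 + \sqrt{4132}\right) = \left(1156 - 1730\right) \left(70 + 2 \sqrt{1033}\right) = - 574 \left(70 + 2 \sqrt{1033}\right) = -40180 - 1148 \sqrt{1033}$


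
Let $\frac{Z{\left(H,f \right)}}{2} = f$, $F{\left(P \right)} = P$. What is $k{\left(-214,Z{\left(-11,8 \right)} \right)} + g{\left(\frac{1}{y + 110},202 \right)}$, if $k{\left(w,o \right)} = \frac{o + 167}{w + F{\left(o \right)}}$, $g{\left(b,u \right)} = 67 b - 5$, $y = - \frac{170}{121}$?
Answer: $- \frac{767113}{144540} \approx -5.3073$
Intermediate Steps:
$y = - \frac{170}{121}$ ($y = \left(-170\right) \frac{1}{121} = - \frac{170}{121} \approx -1.405$)
$Z{\left(H,f \right)} = 2 f$
$g{\left(b,u \right)} = -5 + 67 b$
$k{\left(w,o \right)} = \frac{167 + o}{o + w}$ ($k{\left(w,o \right)} = \frac{o + 167}{w + o} = \frac{167 + o}{o + w}$)
$k{\left(-214,Z{\left(-11,8 \right)} \right)} + g{\left(\frac{1}{y + 110},202 \right)} = \frac{167 + 2 \cdot 8}{2 \cdot 8 - 214} - \left(5 - \frac{67}{- \frac{170}{121} + 110}\right) = \frac{167 + 16}{16 - 214} - \left(5 - \frac{67}{\frac{13140}{121}}\right) = \frac{1}{-198} \cdot 183 + \left(-5 + 67 \cdot \frac{121}{13140}\right) = \left(- \frac{1}{198}\right) 183 + \left(-5 + \frac{8107}{13140}\right) = - \frac{61}{66} - \frac{57593}{13140} = - \frac{767113}{144540}$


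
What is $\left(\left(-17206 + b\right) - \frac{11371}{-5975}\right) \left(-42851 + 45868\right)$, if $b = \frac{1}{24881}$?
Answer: $- \frac{7716367978314408}{148663975} \approx -5.1905 \cdot 10^{7}$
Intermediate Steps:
$b = \frac{1}{24881} \approx 4.0191 \cdot 10^{-5}$
$\left(\left(-17206 + b\right) - \frac{11371}{-5975}\right) \left(-42851 + 45868\right) = \left(\left(-17206 + \frac{1}{24881}\right) - \frac{11371}{-5975}\right) \left(-42851 + 45868\right) = \left(- \frac{428102485}{24881} - - \frac{11371}{5975}\right) 3017 = \left(- \frac{428102485}{24881} + \frac{11371}{5975}\right) 3017 = \left(- \frac{2557629426024}{148663975}\right) 3017 = - \frac{7716367978314408}{148663975}$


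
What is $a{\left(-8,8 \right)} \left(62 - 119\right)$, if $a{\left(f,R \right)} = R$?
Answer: $-456$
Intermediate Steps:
$a{\left(-8,8 \right)} \left(62 - 119\right) = 8 \left(62 - 119\right) = 8 \left(-57\right) = -456$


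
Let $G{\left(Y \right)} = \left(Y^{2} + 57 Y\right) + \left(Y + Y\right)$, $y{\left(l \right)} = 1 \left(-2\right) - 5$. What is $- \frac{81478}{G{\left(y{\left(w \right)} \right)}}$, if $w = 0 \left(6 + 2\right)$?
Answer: $\frac{40739}{182} \approx 223.84$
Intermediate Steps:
$w = 0$ ($w = 0 \cdot 8 = 0$)
$y{\left(l \right)} = -7$ ($y{\left(l \right)} = -2 - 5 = -7$)
$G{\left(Y \right)} = Y^{2} + 59 Y$ ($G{\left(Y \right)} = \left(Y^{2} + 57 Y\right) + 2 Y = Y^{2} + 59 Y$)
$- \frac{81478}{G{\left(y{\left(w \right)} \right)}} = - \frac{81478}{\left(-7\right) \left(59 - 7\right)} = - \frac{81478}{\left(-7\right) 52} = - \frac{81478}{-364} = \left(-81478\right) \left(- \frac{1}{364}\right) = \frac{40739}{182}$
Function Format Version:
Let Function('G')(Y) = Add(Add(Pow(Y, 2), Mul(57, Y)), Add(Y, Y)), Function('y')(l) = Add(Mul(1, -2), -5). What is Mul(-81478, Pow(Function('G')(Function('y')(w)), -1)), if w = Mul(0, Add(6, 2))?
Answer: Rational(40739, 182) ≈ 223.84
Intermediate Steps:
w = 0 (w = Mul(0, 8) = 0)
Function('y')(l) = -7 (Function('y')(l) = Add(-2, -5) = -7)
Function('G')(Y) = Add(Pow(Y, 2), Mul(59, Y)) (Function('G')(Y) = Add(Add(Pow(Y, 2), Mul(57, Y)), Mul(2, Y)) = Add(Pow(Y, 2), Mul(59, Y)))
Mul(-81478, Pow(Function('G')(Function('y')(w)), -1)) = Mul(-81478, Pow(Mul(-7, Add(59, -7)), -1)) = Mul(-81478, Pow(Mul(-7, 52), -1)) = Mul(-81478, Pow(-364, -1)) = Mul(-81478, Rational(-1, 364)) = Rational(40739, 182)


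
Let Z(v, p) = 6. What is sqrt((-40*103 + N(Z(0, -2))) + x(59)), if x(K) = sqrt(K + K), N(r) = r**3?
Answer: sqrt(-3904 + sqrt(118)) ≈ 62.395*I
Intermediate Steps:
x(K) = sqrt(2)*sqrt(K) (x(K) = sqrt(2*K) = sqrt(2)*sqrt(K))
sqrt((-40*103 + N(Z(0, -2))) + x(59)) = sqrt((-40*103 + 6**3) + sqrt(2)*sqrt(59)) = sqrt((-4120 + 216) + sqrt(118)) = sqrt(-3904 + sqrt(118))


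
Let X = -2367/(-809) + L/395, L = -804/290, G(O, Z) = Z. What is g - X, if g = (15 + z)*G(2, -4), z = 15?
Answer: -5695501707/46335475 ≈ -122.92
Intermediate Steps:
L = -402/145 (L = -804*1/290 = -402/145 ≈ -2.7724)
X = 135244707/46335475 (X = -2367/(-809) - 402/145/395 = -2367*(-1/809) - 402/145*1/395 = 2367/809 - 402/57275 = 135244707/46335475 ≈ 2.9188)
g = -120 (g = (15 + 15)*(-4) = 30*(-4) = -120)
g - X = -120 - 1*135244707/46335475 = -120 - 135244707/46335475 = -5695501707/46335475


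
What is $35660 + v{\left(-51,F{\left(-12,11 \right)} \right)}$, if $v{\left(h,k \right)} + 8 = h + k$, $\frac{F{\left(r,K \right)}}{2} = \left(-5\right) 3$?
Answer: $35571$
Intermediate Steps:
$F{\left(r,K \right)} = -30$ ($F{\left(r,K \right)} = 2 \left(\left(-5\right) 3\right) = 2 \left(-15\right) = -30$)
$v{\left(h,k \right)} = -8 + h + k$ ($v{\left(h,k \right)} = -8 + \left(h + k\right) = -8 + h + k$)
$35660 + v{\left(-51,F{\left(-12,11 \right)} \right)} = 35660 - 89 = 35571$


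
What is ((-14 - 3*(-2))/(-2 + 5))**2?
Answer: 64/9 ≈ 7.1111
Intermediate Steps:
((-14 - 3*(-2))/(-2 + 5))**2 = ((-14 + 6)/3)**2 = (-8*1/3)**2 = (-8/3)**2 = 64/9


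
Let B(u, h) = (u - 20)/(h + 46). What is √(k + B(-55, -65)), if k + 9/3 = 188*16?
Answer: √1086230/19 ≈ 54.854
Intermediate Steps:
k = 3005 (k = -3 + 188*16 = -3 + 3008 = 3005)
B(u, h) = (-20 + u)/(46 + h)
√(k + B(-55, -65)) = √(3005 + (-20 - 55)/(46 - 65)) = √(3005 - 75/(-19)) = √(3005 - 1/19*(-75)) = √(3005 + 75/19) = √(57170/19) = √1086230/19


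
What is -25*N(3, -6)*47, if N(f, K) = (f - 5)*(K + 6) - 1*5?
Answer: 5875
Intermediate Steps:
N(f, K) = -5 + (-5 + f)*(6 + K) (N(f, K) = (-5 + f)*(6 + K) - 5 = -5 + (-5 + f)*(6 + K))
-25*N(3, -6)*47 = -25*(-35 - 5*(-6) + 6*3 - 6*3)*47 = -25*(-35 + 30 + 18 - 18)*47 = -25*(-5)*47 = 125*47 = 5875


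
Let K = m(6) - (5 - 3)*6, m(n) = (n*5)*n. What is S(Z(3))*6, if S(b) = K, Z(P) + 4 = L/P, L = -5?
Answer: 1008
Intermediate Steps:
m(n) = 5*n² (m(n) = (5*n)*n = 5*n²)
Z(P) = -4 - 5/P
K = 168 (K = 5*6² - (5 - 3)*6 = 5*36 - 2*6 = 180 - 1*12 = 180 - 12 = 168)
S(b) = 168
S(Z(3))*6 = 168*6 = 1008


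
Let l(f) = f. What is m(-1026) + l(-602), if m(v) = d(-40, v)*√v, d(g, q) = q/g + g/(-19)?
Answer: -602 + 31641*I*√114/380 ≈ -602.0 + 889.04*I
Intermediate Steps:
d(g, q) = -g/19 + q/g (d(g, q) = q/g + g*(-1/19) = q/g - g/19 = -g/19 + q/g)
m(v) = √v*(40/19 - v/40) (m(v) = (-1/19*(-40) + v/(-40))*√v = (40/19 + v*(-1/40))*√v = (40/19 - v/40)*√v = √v*(40/19 - v/40))
m(-1026) + l(-602) = √(-1026)*(1600 - 19*(-1026))/760 - 602 = (3*I*√114)*(1600 + 19494)/760 - 602 = (1/760)*(3*I*√114)*21094 - 602 = 31641*I*√114/380 - 602 = -602 + 31641*I*√114/380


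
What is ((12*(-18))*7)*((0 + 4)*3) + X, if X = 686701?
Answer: 668557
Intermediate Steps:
((12*(-18))*7)*((0 + 4)*3) + X = ((12*(-18))*7)*((0 + 4)*3) + 686701 = (-216*7)*(4*3) + 686701 = -1512*12 + 686701 = -18144 + 686701 = 668557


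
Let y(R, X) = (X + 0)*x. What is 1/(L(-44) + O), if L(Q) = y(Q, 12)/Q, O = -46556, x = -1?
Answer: -11/512113 ≈ -2.1480e-5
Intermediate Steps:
y(R, X) = -X (y(R, X) = (X + 0)*(-1) = X*(-1) = -X)
L(Q) = -12/Q (L(Q) = (-1*12)/Q = -12/Q)
1/(L(-44) + O) = 1/(-12/(-44) - 46556) = 1/(-12*(-1/44) - 46556) = 1/(3/11 - 46556) = 1/(-512113/11) = -11/512113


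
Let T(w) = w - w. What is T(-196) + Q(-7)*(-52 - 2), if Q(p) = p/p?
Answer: -54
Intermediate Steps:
Q(p) = 1
T(w) = 0
T(-196) + Q(-7)*(-52 - 2) = 0 + 1*(-52 - 2) = 0 + 1*(-54) = 0 - 54 = -54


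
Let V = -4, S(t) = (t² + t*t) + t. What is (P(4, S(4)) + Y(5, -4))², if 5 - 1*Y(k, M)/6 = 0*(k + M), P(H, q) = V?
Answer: 676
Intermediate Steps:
S(t) = t + 2*t² (S(t) = (t² + t²) + t = 2*t² + t = t + 2*t²)
P(H, q) = -4
Y(k, M) = 30 (Y(k, M) = 30 - 0*(k + M) = 30 - 0*(M + k) = 30 - 6*0 = 30 + 0 = 30)
(P(4, S(4)) + Y(5, -4))² = (-4 + 30)² = 26² = 676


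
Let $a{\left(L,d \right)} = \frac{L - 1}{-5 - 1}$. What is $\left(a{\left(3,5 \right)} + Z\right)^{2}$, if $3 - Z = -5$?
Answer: $\frac{529}{9} \approx 58.778$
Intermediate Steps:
$a{\left(L,d \right)} = \frac{1}{6} - \frac{L}{6}$ ($a{\left(L,d \right)} = \frac{-1 + L}{-6} = \left(-1 + L\right) \left(- \frac{1}{6}\right) = \frac{1}{6} - \frac{L}{6}$)
$Z = 8$ ($Z = 3 - -5 = 3 + 5 = 8$)
$\left(a{\left(3,5 \right)} + Z\right)^{2} = \left(\left(\frac{1}{6} - \frac{1}{2}\right) + 8\right)^{2} = \left(- \frac{1}{3} + 8\right)^{2} = \left(\frac{23}{3}\right)^{2} = \frac{529}{9}$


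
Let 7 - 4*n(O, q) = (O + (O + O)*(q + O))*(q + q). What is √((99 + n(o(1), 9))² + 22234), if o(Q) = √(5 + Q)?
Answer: √(1092497 - 127908*√6)/4 ≈ 220.68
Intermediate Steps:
n(O, q) = 7/4 - q*(O + 2*O*(O + q))/2 (n(O, q) = 7/4 - (O + (O + O)*(q + O))*(q + q)/4 = 7/4 - (O + (2*O)*(O + q))*2*q/4 = 7/4 - (O + 2*O*(O + q))*2*q/4 = 7/4 - q*(O + 2*O*(O + q))/2)
√((99 + n(o(1), 9))² + 22234) = √((99 + (7/4 - 1*√(5 + 1)*9² - 1*9*(√(5 + 1))² - ½*√(5 + 1)*9))² + 22234) = √((99 + (7/4 - 1*√6*81 - 1*9*(√6)² - ½*√6*9))² + 22234) = √((99 + (7/4 - 81*√6 - 1*9*6 - 9*√6/2))² + 22234) = √((99 + (7/4 - 81*√6 - 54 - 9*√6/2))² + 22234) = √((99 + (-209/4 - 171*√6/2))² + 22234) = √((187/4 - 171*√6/2)² + 22234) = √(22234 + (187/4 - 171*√6/2)²)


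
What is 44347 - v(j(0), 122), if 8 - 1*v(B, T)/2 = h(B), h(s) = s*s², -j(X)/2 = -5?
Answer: 46331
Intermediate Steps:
j(X) = 10 (j(X) = -2*(-5) = 10)
h(s) = s³
v(B, T) = 16 - 2*B³
44347 - v(j(0), 122) = 44347 - (16 - 2*10³) = 44347 - (16 - 2*1000) = 44347 - (16 - 2000) = 44347 - 1*(-1984) = 44347 + 1984 = 46331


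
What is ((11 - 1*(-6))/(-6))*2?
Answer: -17/3 ≈ -5.6667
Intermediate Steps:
((11 - 1*(-6))/(-6))*2 = -(11 + 6)/6*2 = -⅙*17*2 = -17/6*2 = -17/3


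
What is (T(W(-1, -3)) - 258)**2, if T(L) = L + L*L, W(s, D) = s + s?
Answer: 65536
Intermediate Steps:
W(s, D) = 2*s
T(L) = L + L**2
(T(W(-1, -3)) - 258)**2 = ((2*(-1))*(1 + 2*(-1)) - 258)**2 = (-2*(1 - 2) - 258)**2 = (-2*(-1) - 258)**2 = (2 - 258)**2 = (-256)**2 = 65536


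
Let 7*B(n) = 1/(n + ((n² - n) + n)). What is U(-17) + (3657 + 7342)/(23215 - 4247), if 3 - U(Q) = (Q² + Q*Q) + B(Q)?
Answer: -2593155409/4514384 ≈ -574.42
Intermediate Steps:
B(n) = 1/(7*(n + n²)) (B(n) = 1/(7*(n + ((n² - n) + n))) = 1/(7*(n + n²)))
U(Q) = 3 - 2*Q² - 1/(7*Q*(1 + Q)) (U(Q) = 3 - ((Q² + Q*Q) + 1/(7*Q*(1 + Q))) = 3 - ((Q² + Q²) + 1/(7*Q*(1 + Q))) = 3 - (2*Q² + 1/(7*Q*(1 + Q))) = 3 + (-2*Q² - 1/(7*Q*(1 + Q))) = 3 - 2*Q² - 1/(7*Q*(1 + Q)))
U(-17) + (3657 + 7342)/(23215 - 4247) = (-⅐ - 17*(1 - 17)*(3 - 2*(-17)²))/((-17)*(1 - 17)) + (3657 + 7342)/(23215 - 4247) = -1/17*(-⅐ - 17*(-16)*(3 - 2*289))/(-16) + 10999/18968 = -1/17*(-1/16)*(-⅐ - 17*(-16)*(3 - 578)) + 10999*(1/18968) = -1/17*(-1/16)*(-⅐ - 17*(-16)*(-575)) + 10999/18968 = -1/17*(-1/16)*(-⅐ - 156400) + 10999/18968 = -1/17*(-1/16)*(-1094801/7) + 10999/18968 = -1094801/1904 + 10999/18968 = -2593155409/4514384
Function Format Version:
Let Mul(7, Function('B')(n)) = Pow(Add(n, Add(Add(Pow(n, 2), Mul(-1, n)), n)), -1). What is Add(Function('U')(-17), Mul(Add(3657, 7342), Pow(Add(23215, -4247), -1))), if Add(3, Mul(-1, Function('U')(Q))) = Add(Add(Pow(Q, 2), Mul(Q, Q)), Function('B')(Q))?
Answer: Rational(-2593155409, 4514384) ≈ -574.42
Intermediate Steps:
Function('B')(n) = Mul(Rational(1, 7), Pow(Add(n, Pow(n, 2)), -1)) (Function('B')(n) = Mul(Rational(1, 7), Pow(Add(n, Add(Add(Pow(n, 2), Mul(-1, n)), n)), -1)) = Mul(Rational(1, 7), Pow(Add(n, Pow(n, 2)), -1)))
Function('U')(Q) = Add(3, Mul(-2, Pow(Q, 2)), Mul(Rational(-1, 7), Pow(Q, -1), Pow(Add(1, Q), -1))) (Function('U')(Q) = Add(3, Mul(-1, Add(Add(Pow(Q, 2), Mul(Q, Q)), Mul(Rational(1, 7), Pow(Q, -1), Pow(Add(1, Q), -1))))) = Add(3, Mul(-1, Add(Add(Pow(Q, 2), Pow(Q, 2)), Mul(Rational(1, 7), Pow(Q, -1), Pow(Add(1, Q), -1))))) = Add(3, Mul(-1, Add(Mul(2, Pow(Q, 2)), Mul(Rational(1, 7), Pow(Q, -1), Pow(Add(1, Q), -1))))) = Add(3, Add(Mul(-2, Pow(Q, 2)), Mul(Rational(-1, 7), Pow(Q, -1), Pow(Add(1, Q), -1)))) = Add(3, Mul(-2, Pow(Q, 2)), Mul(Rational(-1, 7), Pow(Q, -1), Pow(Add(1, Q), -1))))
Add(Function('U')(-17), Mul(Add(3657, 7342), Pow(Add(23215, -4247), -1))) = Add(Mul(Pow(-17, -1), Pow(Add(1, -17), -1), Add(Rational(-1, 7), Mul(-17, Add(1, -17), Add(3, Mul(-2, Pow(-17, 2)))))), Mul(Add(3657, 7342), Pow(Add(23215, -4247), -1))) = Add(Mul(Rational(-1, 17), Pow(-16, -1), Add(Rational(-1, 7), Mul(-17, -16, Add(3, Mul(-2, 289))))), Mul(10999, Pow(18968, -1))) = Add(Mul(Rational(-1, 17), Rational(-1, 16), Add(Rational(-1, 7), Mul(-17, -16, Add(3, -578)))), Mul(10999, Rational(1, 18968))) = Add(Mul(Rational(-1, 17), Rational(-1, 16), Add(Rational(-1, 7), Mul(-17, -16, -575))), Rational(10999, 18968)) = Add(Mul(Rational(-1, 17), Rational(-1, 16), Add(Rational(-1, 7), -156400)), Rational(10999, 18968)) = Add(Mul(Rational(-1, 17), Rational(-1, 16), Rational(-1094801, 7)), Rational(10999, 18968)) = Add(Rational(-1094801, 1904), Rational(10999, 18968)) = Rational(-2593155409, 4514384)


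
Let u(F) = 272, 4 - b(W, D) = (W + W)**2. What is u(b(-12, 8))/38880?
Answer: 17/2430 ≈ 0.0069959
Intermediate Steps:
b(W, D) = 4 - 4*W**2 (b(W, D) = 4 - (W + W)**2 = 4 - (2*W)**2 = 4 - 4*W**2)
u(b(-12, 8))/38880 = 272/38880 = 272*(1/38880) = 17/2430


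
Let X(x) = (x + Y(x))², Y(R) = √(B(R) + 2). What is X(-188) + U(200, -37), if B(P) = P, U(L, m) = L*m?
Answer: 27758 - 376*I*√186 ≈ 27758.0 - 5128.0*I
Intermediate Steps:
Y(R) = √(2 + R) (Y(R) = √(R + 2) = √(2 + R))
X(x) = (x + √(2 + x))²
X(-188) + U(200, -37) = (-188 + √(2 - 188))² + 200*(-37) = (-188 + √(-186))² - 7400 = (-188 + I*√186)² - 7400 = -7400 + (-188 + I*√186)²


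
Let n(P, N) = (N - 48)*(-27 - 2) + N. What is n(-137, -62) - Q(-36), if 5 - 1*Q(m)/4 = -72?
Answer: 2820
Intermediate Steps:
Q(m) = 308 (Q(m) = 20 - 4*(-72) = 20 + 288 = 308)
n(P, N) = 1392 - 28*N (n(P, N) = (-48 + N)*(-29) + N = (1392 - 29*N) + N = 1392 - 28*N)
n(-137, -62) - Q(-36) = (1392 - 28*(-62)) - 1*308 = (1392 + 1736) - 308 = 3128 - 308 = 2820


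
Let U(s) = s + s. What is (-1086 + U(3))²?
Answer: 1166400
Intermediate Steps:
U(s) = 2*s
(-1086 + U(3))² = (-1086 + 2*3)² = (-1086 + 6)² = (-1080)² = 1166400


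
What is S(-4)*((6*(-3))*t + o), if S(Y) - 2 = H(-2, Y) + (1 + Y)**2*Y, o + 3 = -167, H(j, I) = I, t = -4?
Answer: 3724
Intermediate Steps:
o = -170 (o = -3 - 167 = -170)
S(Y) = 2 + Y + Y*(1 + Y)**2 (S(Y) = 2 + (Y + (1 + Y)**2*Y) = 2 + (Y + Y*(1 + Y)**2) = 2 + Y + Y*(1 + Y)**2)
S(-4)*((6*(-3))*t + o) = (2 - 4 - 4*(1 - 4)**2)*((6*(-3))*(-4) - 170) = (2 - 4 - 4*(-3)**2)*(-18*(-4) - 170) = (2 - 4 - 4*9)*(72 - 170) = (2 - 4 - 36)*(-98) = -38*(-98) = 3724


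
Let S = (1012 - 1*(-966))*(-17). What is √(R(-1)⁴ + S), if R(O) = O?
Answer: 5*I*√1345 ≈ 183.37*I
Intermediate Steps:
S = -33626 (S = (1012 + 966)*(-17) = 1978*(-17) = -33626)
√(R(-1)⁴ + S) = √((-1)⁴ - 33626) = √(1 - 33626) = √(-33625) = 5*I*√1345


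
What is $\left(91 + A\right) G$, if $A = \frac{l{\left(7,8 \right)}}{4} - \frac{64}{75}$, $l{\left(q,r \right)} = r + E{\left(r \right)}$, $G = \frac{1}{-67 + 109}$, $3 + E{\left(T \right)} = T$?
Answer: $\frac{28019}{12600} \approx 2.2237$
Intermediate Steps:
$E{\left(T \right)} = -3 + T$
$G = \frac{1}{42} \approx 0.02381$
$l{\left(q,r \right)} = -3 + 2 r$ ($l{\left(q,r \right)} = r + \left(-3 + r\right) = -3 + 2 r$)
$A = \frac{719}{300}$ ($A = \frac{-3 + 2 \cdot 8}{4} - \frac{64}{75} = \left(-3 + 16\right) \frac{1}{4} - \frac{64}{75} = 13 \cdot \frac{1}{4} - \frac{64}{75} = \frac{13}{4} - \frac{64}{75} = \frac{719}{300} \approx 2.3967$)
$\left(91 + A\right) G = \left(91 + \frac{719}{300}\right) \frac{1}{42} = \frac{28019}{300} \cdot \frac{1}{42} = \frac{28019}{12600}$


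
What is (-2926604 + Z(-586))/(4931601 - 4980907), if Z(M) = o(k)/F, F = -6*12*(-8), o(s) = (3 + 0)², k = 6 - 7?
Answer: 187302655/3155584 ≈ 59.356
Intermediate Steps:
k = -1
o(s) = 9 (o(s) = 3² = 9)
F = 576 (F = -72*(-8) = 576)
Z(M) = 1/64 (Z(M) = 9/576 = 9*(1/576) = 1/64)
(-2926604 + Z(-586))/(4931601 - 4980907) = (-2926604 + 1/64)/(4931601 - 4980907) = -187302655/64/(-49306) = -187302655/64*(-1/49306) = 187302655/3155584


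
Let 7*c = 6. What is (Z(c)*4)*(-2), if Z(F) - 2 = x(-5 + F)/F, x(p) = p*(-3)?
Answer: -132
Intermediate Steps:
c = 6/7 (c = (⅐)*6 = 6/7 ≈ 0.85714)
x(p) = -3*p
Z(F) = 2 + (15 - 3*F)/F (Z(F) = 2 + (-3*(-5 + F))/F = 2 + (15 - 3*F)/F)
(Z(c)*4)*(-2) = (((15 - 1*6/7)/(6/7))*4)*(-2) = ((7*(15 - 6/7)/6)*4)*(-2) = (((7/6)*(99/7))*4)*(-2) = ((33/2)*4)*(-2) = 66*(-2) = -132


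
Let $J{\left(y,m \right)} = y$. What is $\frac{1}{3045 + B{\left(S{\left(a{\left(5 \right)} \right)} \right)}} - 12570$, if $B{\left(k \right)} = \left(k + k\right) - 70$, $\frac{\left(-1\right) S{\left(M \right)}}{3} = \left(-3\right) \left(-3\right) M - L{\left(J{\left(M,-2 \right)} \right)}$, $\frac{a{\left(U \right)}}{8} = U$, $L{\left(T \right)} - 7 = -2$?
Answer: $- \frac{10621649}{845} \approx -12570.0$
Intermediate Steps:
$L{\left(T \right)} = 5$ ($L{\left(T \right)} = 7 - 2 = 5$)
$a{\left(U \right)} = 8 U$
$S{\left(M \right)} = 15 - 27 M$ ($S{\left(M \right)} = - 3 \left(\left(-3\right) \left(-3\right) M - 5\right) = - 3 \left(9 M - 5\right) = - 3 \left(-5 + 9 M\right) = 15 - 27 M$)
$B{\left(k \right)} = -70 + 2 k$ ($B{\left(k \right)} = 2 k - 70 = -70 + 2 k$)
$\frac{1}{3045 + B{\left(S{\left(a{\left(5 \right)} \right)} \right)}} - 12570 = \frac{1}{3045 + \left(-70 + 2 \left(15 - 27 \cdot 8 \cdot 5\right)\right)} - 12570 = \frac{1}{3045 + \left(-70 + 2 \left(15 - 1080\right)\right)} - 12570 = \frac{1}{3045 + \left(-70 + 2 \left(-1065\right)\right)} - 12570 = \frac{1}{3045 - 2200} - 12570 = \frac{1}{845} - 12570 = - \frac{10621649}{845}$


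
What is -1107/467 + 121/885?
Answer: -923188/413295 ≈ -2.2337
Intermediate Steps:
-1107/467 + 121/885 = -923188/413295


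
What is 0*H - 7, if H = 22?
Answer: -7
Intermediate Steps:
0*H - 7 = 0*22 - 7 = 0 - 7 = -7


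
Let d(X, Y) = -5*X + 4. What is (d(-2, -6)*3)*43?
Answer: 1806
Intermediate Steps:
d(X, Y) = 4 - 5*X
(d(-2, -6)*3)*43 = ((4 - 5*(-2))*3)*43 = ((4 + 10)*3)*43 = (14*3)*43 = 42*43 = 1806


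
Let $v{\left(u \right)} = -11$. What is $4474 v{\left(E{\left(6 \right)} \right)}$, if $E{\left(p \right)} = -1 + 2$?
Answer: $-49214$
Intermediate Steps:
$E{\left(p \right)} = 1$
$4474 v{\left(E{\left(6 \right)} \right)} = 4474 \left(-11\right) = -49214$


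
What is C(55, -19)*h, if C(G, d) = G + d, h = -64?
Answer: -2304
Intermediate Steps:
C(55, -19)*h = (55 - 19)*(-64) = 36*(-64) = -2304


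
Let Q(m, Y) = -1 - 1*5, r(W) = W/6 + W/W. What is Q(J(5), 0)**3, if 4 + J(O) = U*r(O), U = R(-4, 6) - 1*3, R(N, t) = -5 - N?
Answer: -216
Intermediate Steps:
U = -4 (U = (-5 - 1*(-4)) - 1*3 = (-5 + 4) - 3 = -1 - 3 = -4)
r(W) = 1 + W/6 (r(W) = W*(1/6) + 1 = W/6 + 1 = 1 + W/6)
J(O) = -8 - 2*O/3 (J(O) = -4 - 4*(1 + O/6) = -4 + (-4 - 2*O/3) = -8 - 2*O/3)
Q(m, Y) = -6 (Q(m, Y) = -1 - 5 = -6)
Q(J(5), 0)**3 = (-6)**3 = -216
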